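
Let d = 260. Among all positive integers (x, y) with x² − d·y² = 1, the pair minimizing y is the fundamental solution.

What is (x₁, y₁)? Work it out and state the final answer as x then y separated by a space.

√260 = [16; 8,32, …], period ℓ=2 (even) → k=1
i=0: a=16 ⇒ p=16, q=1
i=1: a=8 ⇒ p=129, q=8
→ (129, 8).  Check: 129²=16641, 260·8²=16640, difference 1.

129 8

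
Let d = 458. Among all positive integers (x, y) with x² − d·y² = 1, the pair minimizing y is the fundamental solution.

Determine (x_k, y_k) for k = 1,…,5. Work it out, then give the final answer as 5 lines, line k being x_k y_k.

22899 1070
1048728401 49003860
48029663286099 2244278779210
2199662518128033601 102783479481255720
100740143957198019572499 4707277791038270685350

√458 = [21; 2,2,42, …], period ℓ=3 (odd) → k=5
i=0: a=21 ⇒ p=21, q=1
…
i=2: a=2 ⇒ p=107, q=5
i=3: a=42 ⇒ p=4537, q=212
i=4: a=2 ⇒ p=9181, q=429
i=5: a=2 ⇒ p=22899, q=1070
fundamental: x₁=22899, y₁=1070  (since 524364201 − 458·1144900 = 1)
k=2:  x_2 = 22899·22899+458·1070·1070 = 1048728401,  y_2 = 22899·1070+1070·22899 = 49003860
k=3:  x_3 = 22899·1048728401+458·1070·49003860 = 48029663286099,  y_3 = 22899·49003860+1070·1048728401 = 2244278779210
k=4:  x_4 = 22899·48029663286099+458·1070·2244278779210 = 2199662518128033601,  y_4 = 22899·2244278779210+1070·48029663286099 = 102783479481255720
k=5:  x_5 = 22899·2199662518128033601+458·1070·102783479481255720 = 100740143957198019572499,  y_5 = 22899·102783479481255720+1070·2199662518128033601 = 4707277791038270685350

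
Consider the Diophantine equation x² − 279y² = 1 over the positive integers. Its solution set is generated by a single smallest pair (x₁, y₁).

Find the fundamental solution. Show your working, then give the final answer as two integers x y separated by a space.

√279 = [16; 1,2,2,1,2,2,1,32, …], period ℓ=8 (even) → k=7
a_0=16:  p_0=16·1+0=16,  q_0=16·0+1=1
a_1=1:  p_1=1·16+1=17,  q_1=1·1+0=1
a_2=2:  p_2=2·17+16=50,  q_2=2·1+1=3
a_3=2:  p_3=2·50+17=117,  q_3=2·3+1=7
…
a_5=2:  p_5=2·167+117=451,  q_5=2·10+7=27
a_6=2:  p_6=2·451+167=1069,  q_6=2·27+10=64
a_7=1:  p_7=1·1069+451=1520,  q_7=1·64+27=91
(x₁, y₁) = (1520, 91);  1520² − 279·91² = 1 ✓

1520 91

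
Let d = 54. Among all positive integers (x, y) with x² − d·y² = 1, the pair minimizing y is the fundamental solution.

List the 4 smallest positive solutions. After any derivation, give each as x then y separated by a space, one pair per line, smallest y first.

[7; 2,1,6,1,2,14] for √54; ℓ=6 ⇒ convergent index 5
i=0: a=7 ⇒ p=7, q=1
i=1: a=2 ⇒ p=15, q=2
i=2: a=1 ⇒ p=22, q=3
i=3: a=6 ⇒ p=147, q=20
i=4: a=1 ⇒ p=169, q=23
i=5: a=2 ⇒ p=485, q=66
fundamental: x₁=485, y₁=66  (since 235225 − 54·4356 = 1)
(485+66√54)^2 = 470449 + 64020√54
(485+66√54)^3 = 456335045 + 62099334√54
(485+66√54)^4 = 442644523201 + 60236289960√54

485 66
470449 64020
456335045 62099334
442644523201 60236289960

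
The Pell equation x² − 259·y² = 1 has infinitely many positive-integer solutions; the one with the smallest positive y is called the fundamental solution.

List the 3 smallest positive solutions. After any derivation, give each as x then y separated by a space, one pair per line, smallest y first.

√259 = [16; 10,1,2,3,4,3,2,1,10,32, …], period ℓ=10 (even) → k=9
i=0: a=16 ⇒ p=16, q=1
…
i=7: a=2 ⇒ p=55265, q=3434
i=8: a=1 ⇒ p=79196, q=4921
i=9: a=10 ⇒ p=847225, q=52644
→ (847225, 52644).  Check: 847225²=717790200625, 259·52644²=717790200624, difference 1.
k=2:  x_2 = 847225·847225+259·52644·52644 = 1435580401249,  y_2 = 847225·52644+52644·847225 = 89202625800
k=3:  x_3 = 847225·1435580401249+259·52644·89202625800 = 2432519210895520825,  y_3 = 847225·89202625800+52644·1435580401249 = 151149389286757356

847225 52644
1435580401249 89202625800
2432519210895520825 151149389286757356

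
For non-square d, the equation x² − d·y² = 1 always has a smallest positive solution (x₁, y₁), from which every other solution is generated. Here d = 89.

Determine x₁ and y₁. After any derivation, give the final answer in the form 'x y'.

√89 → a₀=9, period (2,3,3,2,18); ℓ=5 odd so k=9
i=0: a=9 ⇒ p=9, q=1
i=1: a=2 ⇒ p=19, q=2
…
i=3: a=3 ⇒ p=217, q=23
i=4: a=2 ⇒ p=500, q=53
…
i=6: a=2 ⇒ p=18934, q=2007
…
i=8: a=3 ⇒ p=216991, q=23001
i=9: a=2 ⇒ p=500001, q=53000
→ (500001, 53000).  Check: 500001²=250001000001, 89·53000²=250001000000, difference 1.

500001 53000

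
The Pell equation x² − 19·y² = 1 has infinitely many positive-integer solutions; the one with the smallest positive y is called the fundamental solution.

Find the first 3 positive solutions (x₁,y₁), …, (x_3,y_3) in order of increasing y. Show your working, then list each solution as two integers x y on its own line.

√19 → a₀=4, period (2,1,3,1,2,8); ℓ=6 even so k=5
k=0  a_k=4  p_k/q_k = 4/1
k=1  a_k=2  p_k/q_k = 9/2
k=2  a_k=1  p_k/q_k = 13/3
k=3  a_k=3  p_k/q_k = 48/11
k=4  a_k=1  p_k/q_k = 61/14
k=5  a_k=2  p_k/q_k = 170/39
(x₁, y₁) = (170, 39);  170² − 19·39² = 1 ✓
k=2:  x_2 = 170·170+19·39·39 = 57799,  y_2 = 170·39+39·170 = 13260
k=3:  x_3 = 170·57799+19·39·13260 = 19651490,  y_3 = 170·13260+39·57799 = 4508361

170 39
57799 13260
19651490 4508361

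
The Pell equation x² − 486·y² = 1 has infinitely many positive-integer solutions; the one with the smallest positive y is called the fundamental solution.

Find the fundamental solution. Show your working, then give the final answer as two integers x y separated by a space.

485 22

[22; 22,44] for √486; ℓ=2 ⇒ convergent index 1
k=0  a_k=22  p_k/q_k = 22/1
k=1  a_k=22  p_k/q_k = 485/22
(x₁, y₁) = (485, 22);  485² − 486·22² = 1 ✓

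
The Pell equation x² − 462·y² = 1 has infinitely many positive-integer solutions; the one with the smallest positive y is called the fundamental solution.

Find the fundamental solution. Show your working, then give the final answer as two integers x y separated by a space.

43 2

√462 → a₀=21, period (2,42); ℓ=2 even so k=1
i=0: a=21 ⇒ p=21, q=1
i=1: a=2 ⇒ p=43, q=2
fundamental: x₁=43, y₁=2  (since 1849 − 462·4 = 1)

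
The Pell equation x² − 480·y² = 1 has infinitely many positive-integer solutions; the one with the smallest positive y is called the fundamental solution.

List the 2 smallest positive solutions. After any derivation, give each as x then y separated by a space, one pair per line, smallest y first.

[21; 1,9,1,42] for √480; ℓ=4 ⇒ convergent index 3
step 0: (21, 1)  from 21·(1,0) + (0,1)
step 1: (22, 1)  from 1·(21,1) + (1,0)
step 2: (219, 10)  from 9·(22,1) + (21,1)
step 3: (241, 11)  from 1·(219,10) + (22,1)
fundamental: x₁=241, y₁=11  (since 58081 − 480·121 = 1)
k=2:  x_2 = 241·241+480·11·11 = 116161,  y_2 = 241·11+11·241 = 5302

241 11
116161 5302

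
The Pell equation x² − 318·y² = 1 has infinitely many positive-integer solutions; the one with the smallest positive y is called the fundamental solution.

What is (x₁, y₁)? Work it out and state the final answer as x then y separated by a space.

√318 = [17; 1,4,1,34, …], period ℓ=4 (even) → k=3
step 0: (17, 1)  from 17·(1,0) + (0,1)
…
step 2: (89, 5)  from 4·(18,1) + (17,1)
step 3: (107, 6)  from 1·(89,5) + (18,1)
→ (107, 6).  Check: 107²=11449, 318·6²=11448, difference 1.

107 6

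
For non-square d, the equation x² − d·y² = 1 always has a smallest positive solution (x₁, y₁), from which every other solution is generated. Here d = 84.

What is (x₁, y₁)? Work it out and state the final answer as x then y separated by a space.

55 6

[9; 6,18] for √84; ℓ=2 ⇒ convergent index 1
a_0=9:  p_0=9·1+0=9,  q_0=9·0+1=1
a_1=6:  p_1=6·9+1=55,  q_1=6·1+0=6
→ (55, 6).  Check: 55²=3025, 84·6²=3024, difference 1.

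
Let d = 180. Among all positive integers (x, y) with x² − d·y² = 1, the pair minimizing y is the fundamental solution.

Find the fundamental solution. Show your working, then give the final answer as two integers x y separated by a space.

√180 → a₀=13, period (2,2,2,26); ℓ=4 even so k=3
i=0: a=13 ⇒ p=13, q=1
…
i=2: a=2 ⇒ p=67, q=5
i=3: a=2 ⇒ p=161, q=12
(x₁, y₁) = (161, 12);  161² − 180·12² = 1 ✓

161 12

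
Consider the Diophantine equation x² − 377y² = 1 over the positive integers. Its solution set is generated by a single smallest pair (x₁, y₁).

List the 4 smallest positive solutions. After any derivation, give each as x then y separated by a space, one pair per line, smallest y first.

√377 = [19; 2,2,2,38, …], period ℓ=4 (even) → k=3
a_0=19:  p_0=19·1+0=19,  q_0=19·0+1=1
…
a_2=2:  p_2=2·39+19=97,  q_2=2·2+1=5
a_3=2:  p_3=2·97+39=233,  q_3=2·5+2=12
→ (233, 12).  Check: 233²=54289, 377·12²=54288, difference 1.
k=2:  x_2 = 233·233+377·12·12 = 108577,  y_2 = 233·12+12·233 = 5592
k=3:  x_3 = 233·108577+377·12·5592 = 50596649,  y_3 = 233·5592+12·108577 = 2605860
k=4:  x_4 = 233·50596649+377·12·2605860 = 23577929857,  y_4 = 233·2605860+12·50596649 = 1214325168

233 12
108577 5592
50596649 2605860
23577929857 1214325168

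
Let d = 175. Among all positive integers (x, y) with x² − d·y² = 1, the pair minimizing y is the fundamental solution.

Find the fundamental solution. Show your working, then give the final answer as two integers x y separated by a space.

2024 153

d=175: √d = [13; 4,2,1,2,4,26] (ℓ=6, even), read p_5/q_5
step 0: (13, 1)  from 13·(1,0) + (0,1)
step 1: (53, 4)  from 4·(13,1) + (1,0)
step 2: (119, 9)  from 2·(53,4) + (13,1)
step 3: (172, 13)  from 1·(119,9) + (53,4)
step 4: (463, 35)  from 2·(172,13) + (119,9)
step 5: (2024, 153)  from 4·(463,35) + (172,13)
→ (2024, 153).  Check: 2024²=4096576, 175·153²=4096575, difference 1.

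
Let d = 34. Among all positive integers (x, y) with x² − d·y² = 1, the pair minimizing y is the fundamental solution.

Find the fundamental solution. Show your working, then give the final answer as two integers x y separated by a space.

d=34: √d = [5; 1,4,1,10] (ℓ=4, even), read p_3/q_3
step 0: (5, 1)  from 5·(1,0) + (0,1)
step 1: (6, 1)  from 1·(5,1) + (1,0)
step 2: (29, 5)  from 4·(6,1) + (5,1)
step 3: (35, 6)  from 1·(29,5) + (6,1)
→ (35, 6).  Check: 35²=1225, 34·6²=1224, difference 1.

35 6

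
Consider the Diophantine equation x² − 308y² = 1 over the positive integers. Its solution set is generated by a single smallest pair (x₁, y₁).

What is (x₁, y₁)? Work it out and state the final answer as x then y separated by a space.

351 20

[17; 1,1,4,1,1,34] for √308; ℓ=6 ⇒ convergent index 5
step 0: (17, 1)  from 17·(1,0) + (0,1)
…
step 3: (158, 9)  from 4·(35,2) + (18,1)
step 4: (193, 11)  from 1·(158,9) + (35,2)
step 5: (351, 20)  from 1·(193,11) + (158,9)
→ (351, 20).  Check: 351²=123201, 308·20²=123200, difference 1.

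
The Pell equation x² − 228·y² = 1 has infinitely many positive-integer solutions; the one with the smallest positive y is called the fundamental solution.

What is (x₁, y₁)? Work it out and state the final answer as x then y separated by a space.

151 10

√228 → a₀=15, period (10,30); ℓ=2 even so k=1
k=0  a_k=15  p_k/q_k = 15/1
k=1  a_k=10  p_k/q_k = 151/10
→ (151, 10).  Check: 151²=22801, 228·10²=22800, difference 1.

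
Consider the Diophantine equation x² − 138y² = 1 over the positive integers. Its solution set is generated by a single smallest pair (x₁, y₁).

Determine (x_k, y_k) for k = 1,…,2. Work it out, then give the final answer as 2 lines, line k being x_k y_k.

47 4
4417 376

d=138: √d = [11; 1,2,1,22] (ℓ=4, even), read p_3/q_3
a_0=11:  p_0=11·1+0=11,  q_0=11·0+1=1
a_1=1:  p_1=1·11+1=12,  q_1=1·1+0=1
a_2=2:  p_2=2·12+11=35,  q_2=2·1+1=3
a_3=1:  p_3=1·35+12=47,  q_3=1·3+1=4
fundamental: x₁=47, y₁=4  (since 2209 − 138·16 = 1)
k=2:  x_2 = 47·47+138·4·4 = 4417,  y_2 = 47·4+4·47 = 376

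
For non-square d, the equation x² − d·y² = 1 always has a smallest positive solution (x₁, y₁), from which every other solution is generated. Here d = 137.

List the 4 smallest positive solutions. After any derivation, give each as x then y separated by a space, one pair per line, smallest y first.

√137 → a₀=11, period (1,2,2,1,1,2,2,1,22); ℓ=9 odd so k=17
a_0=11:  p_0=11·1+0=11,  q_0=11·0+1=1
…
a_3=2:  p_3=2·35+12=82,  q_3=2·3+1=7
a_4=1:  p_4=1·82+35=117,  q_4=1·7+3=10
a_5=1:  p_5=1·117+82=199,  q_5=1·10+7=17
a_6=2:  p_6=2·199+117=515,  q_6=2·17+10=44
a_7=2:  p_7=2·515+199=1229,  q_7=2·44+17=105
…
a_11=2:  p_11=2·41341+39597=122279,  q_11=2·3532+3383=10447
a_12=2:  p_12=2·122279+41341=285899,  q_12=2·10447+3532=24426
…
a_14=1:  p_14=1·408178+285899=694077,  q_14=1·34873+24426=59299
a_15=2:  p_15=2·694077+408178=1796332,  q_15=2·59299+34873=153471
a_16=2:  p_16=2·1796332+694077=4286741,  q_16=2·153471+59299=366241
a_17=1:  p_17=1·4286741+1796332=6083073,  q_17=1·366241+153471=519712
→ (6083073, 519712).  Check: 6083073²=37003777123329, 137·519712²=37003777123328, difference 1.
n=2: (6083073,519712)∘(6083073,519712) = (6083073·6083073+137·519712·519712, 6083073·519712+519712·6083073) = (74007554246657,6322892069952)
n=3: (74007554246657,6322892069952)∘(6083073,519712) = (6083073·74007554246657+137·519712·6322892069952, 6083073·6322892069952+519712·74007554246657) = (900386710067742990849,76925228065277725280)
n=4: (900386710067742990849,76925228065277725280)∘(6083073,519712) = (6083073·900386710067742990849+137·519712·76925228065277725280, 6083073·76925228065277725280+519712·900386710067742990849) = (10954236171143757109591351297,935883555725460013412300928)

6083073 519712
74007554246657 6322892069952
900386710067742990849 76925228065277725280
10954236171143757109591351297 935883555725460013412300928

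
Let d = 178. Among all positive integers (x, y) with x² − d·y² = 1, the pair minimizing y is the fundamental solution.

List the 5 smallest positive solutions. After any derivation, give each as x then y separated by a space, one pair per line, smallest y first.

√178 → a₀=13, period (2,1,12,1,2,26); ℓ=6 even so k=5
step 0: (13, 1)  from 13·(1,0) + (0,1)
…
step 4: (547, 41)  from 1·(507,38) + (40,3)
step 5: (1601, 120)  from 2·(547,41) + (507,38)
(x₁, y₁) = (1601, 120);  1601² − 178·120² = 1 ✓
(x_2, y_2) = (1601·1601 + 178·120·120, 1601·120 + 120·1601) = (5126401, 384240)
(x_3, y_3) = (1601·5126401 + 178·120·384240, 1601·384240 + 120·5126401) = (16414734401, 1230336360)
(x_4, y_4) = (1601·16414734401 + 178·120·1230336360, 1601·1230336360 + 120·16414734401) = (52559974425601, 3939536640480)
(x_5, y_5) = (1601·52559974425601 + 178·120·3939536640480, 1601·3939536640480 + 120·52559974425601) = (168297021696040001, 12614395092480600)

1601 120
5126401 384240
16414734401 1230336360
52559974425601 3939536640480
168297021696040001 12614395092480600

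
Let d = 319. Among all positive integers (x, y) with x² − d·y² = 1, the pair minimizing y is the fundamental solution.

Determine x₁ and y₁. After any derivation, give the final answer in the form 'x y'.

d=319: √d = [17; 1,6,5,1,4,…,6,1,34] (ℓ=14, even), read p_13/q_13
step 0: (17, 1)  from 17·(1,0) + (0,1)
step 1: (18, 1)  from 1·(17,1) + (1,0)
…
step 4: (768, 43)  from 1·(643,36) + (125,7)
step 5: (3715, 208)  from 4·(768,43) + (643,36)
step 6: (11913, 667)  from 3·(3715,208) + (768,43)
step 7: (15628, 875)  from 1·(11913,667) + (3715,208)
…
step 9: (250816, 14043)  from 4·(58797,3292) + (15628,875)
step 10: (309613, 17335)  from 1·(250816,14043) + (58797,3292)
…
step 12: (11102899, 621643)  from 6·(1798881,100718) + (309613,17335)
step 13: (12901780, 722361)  from 1·(11102899,621643) + (1798881,100718)
fundamental: x₁=12901780, y₁=722361  (since 166455927168400 − 319·521805414321 = 1)

12901780 722361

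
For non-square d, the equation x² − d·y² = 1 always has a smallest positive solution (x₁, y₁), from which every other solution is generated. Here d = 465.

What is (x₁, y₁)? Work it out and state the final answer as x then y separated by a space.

√465 = [21; 1,1,3,2,2,2,3,1,1,42, …], period ℓ=10 (even) → k=9
step 0: (21, 1)  from 21·(1,0) + (0,1)
…
step 2: (43, 2)  from 1·(22,1) + (21,1)
…
step 8: (8949, 415)  from 1·(6922,321) + (2027,94)
step 9: (15871, 736)  from 1·(8949,415) + (6922,321)
(x₁, y₁) = (15871, 736);  15871² − 465·736² = 1 ✓

15871 736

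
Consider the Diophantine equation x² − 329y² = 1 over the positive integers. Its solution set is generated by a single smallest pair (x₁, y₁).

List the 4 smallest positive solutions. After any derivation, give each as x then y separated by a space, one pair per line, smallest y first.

2376415 131016
11294696504449 622696775280
53681772387237964255 2959571914453911384
255140338255224918953587201 14066342182173360946441440

√329 → a₀=18, period (7,4,2,1,1,4,1,1,2,4,7,36); ℓ=12 even so k=11
k=0  a_k=18  p_k/q_k = 18/1
k=1  a_k=7  p_k/q_k = 127/7
…
k=4  a_k=1  p_k/q_k = 1705/94
…
k=10  a_k=4  p_k/q_k = 328794/18127
k=11  a_k=7  p_k/q_k = 2376415/131016
(x₁, y₁) = (2376415, 131016);  2376415² − 329·131016² = 1 ✓
(x_2, y_2) = (2376415·2376415 + 329·131016·131016, 2376415·131016 + 131016·2376415) = (11294696504449, 622696775280)
(x_3, y_3) = (2376415·11294696504449 + 329·131016·622696775280, 2376415·622696775280 + 131016·11294696504449) = (53681772387237964255, 2959571914453911384)
(x_4, y_4) = (2376415·53681772387237964255 + 329·131016·2959571914453911384, 2376415·2959571914453911384 + 131016·53681772387237964255) = (255140338255224918953587201, 14066342182173360946441440)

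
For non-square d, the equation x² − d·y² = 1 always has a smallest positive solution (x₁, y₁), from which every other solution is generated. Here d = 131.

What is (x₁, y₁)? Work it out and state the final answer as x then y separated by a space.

√131 → a₀=11, period (2,4,11,4,2,22); ℓ=6 even so k=5
k=0  a_k=11  p_k/q_k = 11/1
k=1  a_k=2  p_k/q_k = 23/2
…
k=4  a_k=4  p_k/q_k = 4727/413
k=5  a_k=2  p_k/q_k = 10610/927
(x₁, y₁) = (10610, 927);  10610² − 131·927² = 1 ✓

10610 927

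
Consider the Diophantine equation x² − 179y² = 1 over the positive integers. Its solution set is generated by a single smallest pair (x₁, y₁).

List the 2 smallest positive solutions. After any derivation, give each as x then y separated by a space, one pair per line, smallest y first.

4190210 313191
35115719688199 2624672120220

√179 = [13; 2,1,1,1,3,…,1,2,26, …], period ℓ=14 (even) → k=13
step 0: (13, 1)  from 13·(1,0) + (0,1)
…
step 2: (40, 3)  from 1·(27,2) + (13,1)
step 3: (67, 5)  from 1·(40,3) + (27,2)
…
step 7: (26999, 2018)  from 13·(2047,153) + (388,29)
…
step 12: (1588459, 118727)  from 1·(1013292,75737) + (575167,42990)
step 13: (4190210, 313191)  from 2·(1588459,118727) + (1013292,75737)
→ (4190210, 313191).  Check: 4190210²=17557859844100, 179·313191²=17557859844099, difference 1.
n=2: (4190210,313191)∘(4190210,313191) = (4190210·4190210+179·313191·313191, 4190210·313191+313191·4190210) = (35115719688199,2624672120220)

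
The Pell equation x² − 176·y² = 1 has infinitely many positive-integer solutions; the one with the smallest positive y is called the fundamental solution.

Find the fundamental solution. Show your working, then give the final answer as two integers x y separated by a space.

√176 → a₀=13, period (3,1,3,26); ℓ=4 even so k=3
step 0: (13, 1)  from 13·(1,0) + (0,1)
…
step 2: (53, 4)  from 1·(40,3) + (13,1)
step 3: (199, 15)  from 3·(53,4) + (40,3)
(x₁, y₁) = (199, 15);  199² − 176·15² = 1 ✓

199 15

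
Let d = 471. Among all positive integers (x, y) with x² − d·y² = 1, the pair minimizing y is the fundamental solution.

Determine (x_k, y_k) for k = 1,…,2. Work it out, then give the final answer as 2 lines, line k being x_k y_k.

√471 = [21; 1,2,2,1,3,…,2,1,42, …], period ℓ=14 (even) → k=13
k=0  a_k=21  p_k/q_k = 21/1
k=1  a_k=1  p_k/q_k = 22/1
k=2  a_k=2  p_k/q_k = 65/3
…
k=4  a_k=1  p_k/q_k = 217/10
k=5  a_k=3  p_k/q_k = 803/37
k=6  a_k=4  p_k/q_k = 3429/158
k=7  a_k=14  p_k/q_k = 48809/2249
k=8  a_k=4  p_k/q_k = 198665/9154
k=9  a_k=3  p_k/q_k = 644804/29711
k=10  a_k=1  p_k/q_k = 843469/38865
k=11  a_k=2  p_k/q_k = 2331742/107441
k=12  a_k=2  p_k/q_k = 5506953/253747
k=13  a_k=1  p_k/q_k = 7838695/361188
→ (7838695, 361188).  Check: 7838695²=61445139303025, 471·361188²=61445139303024, difference 1.
(7838695+361188√471)^2 = 122890278606049 + 5662485139320√471

7838695 361188
122890278606049 5662485139320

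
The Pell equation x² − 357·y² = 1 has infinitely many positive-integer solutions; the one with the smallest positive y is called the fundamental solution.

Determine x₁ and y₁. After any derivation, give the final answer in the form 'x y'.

3401 180

√357 = [18; 1,8,2,8,1,36, …], period ℓ=6 (even) → k=5
a_0=18:  p_0=18·1+0=18,  q_0=18·0+1=1
…
a_2=8:  p_2=8·19+18=170,  q_2=8·1+1=9
a_3=2:  p_3=2·170+19=359,  q_3=2·9+1=19
a_4=8:  p_4=8·359+170=3042,  q_4=8·19+9=161
a_5=1:  p_5=1·3042+359=3401,  q_5=1·161+19=180
→ (3401, 180).  Check: 3401²=11566801, 357·180²=11566800, difference 1.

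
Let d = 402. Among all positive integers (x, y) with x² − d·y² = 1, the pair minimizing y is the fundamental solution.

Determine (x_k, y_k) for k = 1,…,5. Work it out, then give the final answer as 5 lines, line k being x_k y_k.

401 20
321601 16040
257923601 12864060
206854406401 10316960080
165896976010001 8274189120100

√402 → a₀=20, period (20,40); ℓ=2 even so k=1
step 0: (20, 1)  from 20·(1,0) + (0,1)
step 1: (401, 20)  from 20·(20,1) + (1,0)
→ (401, 20).  Check: 401²=160801, 402·20²=160800, difference 1.
n=2: (401,20)∘(401,20) = (401·401+402·20·20, 401·20+20·401) = (321601,16040)
n=3: (321601,16040)∘(401,20) = (401·321601+402·20·16040, 401·16040+20·321601) = (257923601,12864060)
n=4: (257923601,12864060)∘(401,20) = (401·257923601+402·20·12864060, 401·12864060+20·257923601) = (206854406401,10316960080)
n=5: (206854406401,10316960080)∘(401,20) = (401·206854406401+402·20·10316960080, 401·10316960080+20·206854406401) = (165896976010001,8274189120100)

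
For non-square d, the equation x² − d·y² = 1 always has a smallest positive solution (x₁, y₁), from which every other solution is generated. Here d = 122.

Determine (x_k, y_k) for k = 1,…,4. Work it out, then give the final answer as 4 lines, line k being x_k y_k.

243 22
118097 10692
57394899 5196290
27893802817 2525386248

√122 = [11; 22, …], period ℓ=1 (odd) → k=1
i=0: a=11 ⇒ p=11, q=1
i=1: a=22 ⇒ p=243, q=22
fundamental: x₁=243, y₁=22  (since 59049 − 122·484 = 1)
k=2:  x_2 = 243·243+122·22·22 = 118097,  y_2 = 243·22+22·243 = 10692
k=3:  x_3 = 243·118097+122·22·10692 = 57394899,  y_3 = 243·10692+22·118097 = 5196290
k=4:  x_4 = 243·57394899+122·22·5196290 = 27893802817,  y_4 = 243·5196290+22·57394899 = 2525386248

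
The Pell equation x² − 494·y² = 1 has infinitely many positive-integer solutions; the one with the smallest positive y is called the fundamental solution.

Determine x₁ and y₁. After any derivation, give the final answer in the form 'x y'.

73035 3286

[22; 4,2,2,1,2,1,2,2,4,44] for √494; ℓ=10 ⇒ convergent index 9
step 0: (22, 1)  from 22·(1,0) + (0,1)
…
step 8: (16514, 743)  from 2·(6979,314) + (2556,115)
step 9: (73035, 3286)  from 4·(16514,743) + (6979,314)
(x₁, y₁) = (73035, 3286);  73035² − 494·3286² = 1 ✓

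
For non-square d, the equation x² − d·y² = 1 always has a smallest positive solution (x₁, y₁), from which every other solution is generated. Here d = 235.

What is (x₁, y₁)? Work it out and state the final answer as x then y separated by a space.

46 3

√235 → a₀=15, period (3,30); ℓ=2 even so k=1
step 0: (15, 1)  from 15·(1,0) + (0,1)
step 1: (46, 3)  from 3·(15,1) + (1,0)
fundamental: x₁=46, y₁=3  (since 2116 − 235·9 = 1)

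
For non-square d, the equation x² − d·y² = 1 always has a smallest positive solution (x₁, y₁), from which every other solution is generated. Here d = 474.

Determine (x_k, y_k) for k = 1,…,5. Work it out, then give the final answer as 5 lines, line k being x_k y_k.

[21; 1,3,2,1,1,…,3,1,42] for √474; ℓ=14 ⇒ convergent index 13
i=0: a=21 ⇒ p=21, q=1
i=1: a=1 ⇒ p=22, q=1
i=2: a=3 ⇒ p=87, q=4
i=3: a=2 ⇒ p=196, q=9
i=4: a=1 ⇒ p=283, q=13
i=5: a=1 ⇒ p=479, q=22
i=6: a=1 ⇒ p=762, q=35
i=7: a=6 ⇒ p=5051, q=232
i=8: a=1 ⇒ p=5813, q=267
i=9: a=1 ⇒ p=10864, q=499
i=10: a=1 ⇒ p=16677, q=766
…
i=12: a=3 ⇒ p=149331, q=6859
i=13: a=1 ⇒ p=193549, q=8890
→ (193549, 8890).  Check: 193549²=37461215401, 474·8890²=37461215400, difference 1.
(x_2, y_2) = (193549·193549 + 474·8890·8890, 193549·8890 + 8890·193549) = (74922430801, 3441301220)
(x_3, y_3) = (193549·74922430801 + 474·8890·3441301220, 193549·3441301220 + 8890·74922430801) = (29002323118011949, 1332120819650670)
(x_4, y_4) = (193549·29002323118011949 + 474·8890·1332120819650670, 193549·1332120819650670 + 8890·29002323118011949) = (11226741274261267003201, 515661305041693754440)
(x_5, y_5) = (193549·11226741274261267003201 + 474·8890·515661305041693754440, 193549·515661305041693754440 + 8890·11226741274261267003201) = (4345849093754985611287088749, 199611459857697448136564450)

193549 8890
74922430801 3441301220
29002323118011949 1332120819650670
11226741274261267003201 515661305041693754440
4345849093754985611287088749 199611459857697448136564450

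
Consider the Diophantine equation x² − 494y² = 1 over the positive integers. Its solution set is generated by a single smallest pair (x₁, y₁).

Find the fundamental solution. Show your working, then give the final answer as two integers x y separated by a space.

√494 = [22; 4,2,2,1,2,1,2,2,4,44, …], period ℓ=10 (even) → k=9
a_0=22:  p_0=22·1+0=22,  q_0=22·0+1=1
a_1=4:  p_1=4·22+1=89,  q_1=4·1+0=4
…
a_4=1:  p_4=1·489+200=689,  q_4=1·22+9=31
a_5=2:  p_5=2·689+489=1867,  q_5=2·31+22=84
a_6=1:  p_6=1·1867+689=2556,  q_6=1·84+31=115
a_7=2:  p_7=2·2556+1867=6979,  q_7=2·115+84=314
a_8=2:  p_8=2·6979+2556=16514,  q_8=2·314+115=743
a_9=4:  p_9=4·16514+6979=73035,  q_9=4·743+314=3286
→ (73035, 3286).  Check: 73035²=5334111225, 494·3286²=5334111224, difference 1.

73035 3286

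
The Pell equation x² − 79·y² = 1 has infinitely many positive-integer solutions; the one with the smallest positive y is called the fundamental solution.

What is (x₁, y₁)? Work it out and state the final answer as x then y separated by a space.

√79 = [8; 1,7,1,16, …], period ℓ=4 (even) → k=3
a_0=8:  p_0=8·1+0=8,  q_0=8·0+1=1
a_1=1:  p_1=1·8+1=9,  q_1=1·1+0=1
a_2=7:  p_2=7·9+8=71,  q_2=7·1+1=8
a_3=1:  p_3=1·71+9=80,  q_3=1·8+1=9
→ (80, 9).  Check: 80²=6400, 79·9²=6399, difference 1.

80 9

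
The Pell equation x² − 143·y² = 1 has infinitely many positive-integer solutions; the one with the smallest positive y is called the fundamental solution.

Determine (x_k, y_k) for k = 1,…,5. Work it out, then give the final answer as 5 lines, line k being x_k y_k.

12 1
287 24
6876 575
164737 13776
3946812 330049

d=143: √d = [11; 1,22] (ℓ=2, even), read p_1/q_1
a_0=11:  p_0=11·1+0=11,  q_0=11·0+1=1
a_1=1:  p_1=1·11+1=12,  q_1=1·1+0=1
fundamental: x₁=12, y₁=1  (since 144 − 143·1 = 1)
(x_2, y_2) = (12·12 + 143·1·1, 12·1 + 1·12) = (287, 24)
(x_3, y_3) = (12·287 + 143·1·24, 12·24 + 1·287) = (6876, 575)
(x_4, y_4) = (12·6876 + 143·1·575, 12·575 + 1·6876) = (164737, 13776)
(x_5, y_5) = (12·164737 + 143·1·13776, 12·13776 + 1·164737) = (3946812, 330049)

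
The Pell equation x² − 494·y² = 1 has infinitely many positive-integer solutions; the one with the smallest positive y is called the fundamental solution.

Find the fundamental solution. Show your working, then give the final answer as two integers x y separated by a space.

d=494: √d = [22; 4,2,2,1,2,1,2,2,4,44] (ℓ=10, even), read p_9/q_9
step 0: (22, 1)  from 22·(1,0) + (0,1)
…
step 3: (489, 22)  from 2·(200,9) + (89,4)
step 4: (689, 31)  from 1·(489,22) + (200,9)
step 5: (1867, 84)  from 2·(689,31) + (489,22)
…
step 7: (6979, 314)  from 2·(2556,115) + (1867,84)
step 8: (16514, 743)  from 2·(6979,314) + (2556,115)
step 9: (73035, 3286)  from 4·(16514,743) + (6979,314)
(x₁, y₁) = (73035, 3286);  73035² − 494·3286² = 1 ✓

73035 3286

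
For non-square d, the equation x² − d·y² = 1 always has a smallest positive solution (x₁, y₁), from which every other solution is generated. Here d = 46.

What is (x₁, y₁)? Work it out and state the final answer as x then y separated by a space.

24335 3588

√46 → a₀=6, period (1,3,1,1,2,6,2,1,1,3,1,12); ℓ=12 even so k=11
k=0  a_k=6  p_k/q_k = 6/1
…
k=2  a_k=3  p_k/q_k = 27/4
…
k=4  a_k=1  p_k/q_k = 61/9
k=5  a_k=2  p_k/q_k = 156/23
…
k=8  a_k=1  p_k/q_k = 3147/464
k=9  a_k=1  p_k/q_k = 5297/781
k=10  a_k=3  p_k/q_k = 19038/2807
k=11  a_k=1  p_k/q_k = 24335/3588
fundamental: x₁=24335, y₁=3588  (since 592192225 − 46·12873744 = 1)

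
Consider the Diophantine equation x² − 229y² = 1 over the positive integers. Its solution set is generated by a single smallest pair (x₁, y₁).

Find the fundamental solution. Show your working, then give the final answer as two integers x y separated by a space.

d=229: √d = [15; 7,1,1,7,30] (ℓ=5, odd), read p_9/q_9
i=0: a=15 ⇒ p=15, q=1
i=1: a=7 ⇒ p=106, q=7
…
i=3: a=1 ⇒ p=227, q=15
i=4: a=7 ⇒ p=1710, q=113
i=5: a=30 ⇒ p=51527, q=3405
i=6: a=7 ⇒ p=362399, q=23948
…
i=8: a=1 ⇒ p=776325, q=51301
i=9: a=7 ⇒ p=5848201, q=386460
fundamental: x₁=5848201, y₁=386460  (since 34201454936401 − 229·149351331600 = 1)

5848201 386460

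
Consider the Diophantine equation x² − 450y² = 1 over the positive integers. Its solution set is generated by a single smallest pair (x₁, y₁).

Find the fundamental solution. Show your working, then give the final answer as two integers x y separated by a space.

√450 → a₀=21, period (4,1,2,4,2,1,4,42); ℓ=8 even so k=7
i=0: a=21 ⇒ p=21, q=1
i=1: a=4 ⇒ p=85, q=4
…
i=6: a=1 ⇒ p=4179, q=197
i=7: a=4 ⇒ p=19601, q=924
→ (19601, 924).  Check: 19601²=384199201, 450·924²=384199200, difference 1.

19601 924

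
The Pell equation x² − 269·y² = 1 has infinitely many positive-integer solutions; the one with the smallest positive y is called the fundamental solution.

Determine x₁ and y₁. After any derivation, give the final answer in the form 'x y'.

13449 820

d=269: √d = [16; 2,2,32] (ℓ=3, odd), read p_5/q_5
a_0=16:  p_0=16·1+0=16,  q_0=16·0+1=1
a_1=2:  p_1=2·16+1=33,  q_1=2·1+0=2
a_2=2:  p_2=2·33+16=82,  q_2=2·2+1=5
a_3=32:  p_3=32·82+33=2657,  q_3=32·5+2=162
a_4=2:  p_4=2·2657+82=5396,  q_4=2·162+5=329
a_5=2:  p_5=2·5396+2657=13449,  q_5=2·329+162=820
(x₁, y₁) = (13449, 820);  13449² − 269·820² = 1 ✓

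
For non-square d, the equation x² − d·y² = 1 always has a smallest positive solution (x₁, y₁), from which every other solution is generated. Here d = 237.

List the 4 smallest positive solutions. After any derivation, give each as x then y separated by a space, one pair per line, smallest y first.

d=237: √d = [15; 2,1,1,7,10,7,1,1,2,30] (ℓ=10, even), read p_9/q_9
k=0  a_k=15  p_k/q_k = 15/1
k=1  a_k=2  p_k/q_k = 31/2
…
k=3  a_k=1  p_k/q_k = 77/5
k=4  a_k=7  p_k/q_k = 585/38
…
k=6  a_k=7  p_k/q_k = 42074/2733
k=7  a_k=1  p_k/q_k = 48001/3118
k=8  a_k=1  p_k/q_k = 90075/5851
k=9  a_k=2  p_k/q_k = 228151/14820
(x₁, y₁) = (228151, 14820);  228151² − 237·14820² = 1 ✓
k=2:  x_2 = 228151·228151+237·14820·14820 = 104105757601,  y_2 = 228151·14820+14820·228151 = 6762395640
k=3:  x_3 = 228151·104105757601+237·14820·6762395640 = 47503665404623351,  y_3 = 228151·6762395640+14820·104105757601 = 3085694655308460
k=4:  x_4 = 228151·47503665404623351+237·14820·3085694655308460 = 21676017531356338550401,  y_4 = 228151·3085694655308460+14820·47503665404623351 = 1408008642599798519280

228151 14820
104105757601 6762395640
47503665404623351 3085694655308460
21676017531356338550401 1408008642599798519280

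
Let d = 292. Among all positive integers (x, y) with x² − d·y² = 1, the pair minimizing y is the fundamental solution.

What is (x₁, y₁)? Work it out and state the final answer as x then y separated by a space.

√292 → a₀=17, period (11,2,1,3,8,3,1,2,11,34); ℓ=10 even so k=9
step 0: (17, 1)  from 17·(1,0) + (0,1)
step 1: (188, 11)  from 11·(17,1) + (1,0)
…
step 3: (581, 34)  from 1·(393,23) + (188,11)
step 4: (2136, 125)  from 3·(581,34) + (393,23)
…
step 6: (55143, 3227)  from 3·(17669,1034) + (2136,125)
…
step 8: (200767, 11749)  from 2·(72812,4261) + (55143,3227)
step 9: (2281249, 133500)  from 11·(200767,11749) + (72812,4261)
fundamental: x₁=2281249, y₁=133500  (since 5204097000001 − 292·17822250000 = 1)

2281249 133500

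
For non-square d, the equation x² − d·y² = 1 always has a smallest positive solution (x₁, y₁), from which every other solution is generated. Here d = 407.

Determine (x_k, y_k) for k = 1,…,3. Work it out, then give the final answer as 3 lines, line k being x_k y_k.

[20; 5,1,2,1,5,40] for √407; ℓ=6 ⇒ convergent index 5
step 0: (20, 1)  from 20·(1,0) + (0,1)
…
step 3: (343, 17)  from 2·(121,6) + (101,5)
step 4: (464, 23)  from 1·(343,17) + (121,6)
step 5: (2663, 132)  from 5·(464,23) + (343,17)
(x₁, y₁) = (2663, 132);  2663² − 407·132² = 1 ✓
(2663+132√407)^2 = 14183137 + 703032√407
(2663+132√407)^3 = 75539384999 + 3744348300√407

2663 132
14183137 703032
75539384999 3744348300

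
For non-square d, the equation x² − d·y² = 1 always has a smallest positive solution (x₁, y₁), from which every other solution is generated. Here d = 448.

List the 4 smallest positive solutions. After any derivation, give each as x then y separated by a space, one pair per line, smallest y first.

127 6
32257 1524
8193151 387090
2081028097 98319336

√448 → a₀=21, period (6,42); ℓ=2 even so k=1
step 0: (21, 1)  from 21·(1,0) + (0,1)
step 1: (127, 6)  from 6·(21,1) + (1,0)
(x₁, y₁) = (127, 6);  127² − 448·6² = 1 ✓
(127+6√448)^2 = 32257 + 1524√448
(127+6√448)^3 = 8193151 + 387090√448
(127+6√448)^4 = 2081028097 + 98319336√448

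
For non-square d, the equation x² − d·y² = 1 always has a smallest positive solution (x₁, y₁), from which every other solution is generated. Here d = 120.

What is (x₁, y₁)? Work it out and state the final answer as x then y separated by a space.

√120 = [10; 1,20, …], period ℓ=2 (even) → k=1
step 0: (10, 1)  from 10·(1,0) + (0,1)
step 1: (11, 1)  from 1·(10,1) + (1,0)
(x₁, y₁) = (11, 1);  11² − 120·1² = 1 ✓

11 1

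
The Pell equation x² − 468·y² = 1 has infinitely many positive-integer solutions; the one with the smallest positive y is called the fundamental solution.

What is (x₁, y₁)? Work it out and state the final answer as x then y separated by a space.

649 30

√468 → a₀=21, period (1,1,1,2,1,1,1,42); ℓ=8 even so k=7
k=0  a_k=21  p_k/q_k = 21/1
…
k=3  a_k=1  p_k/q_k = 65/3
…
k=5  a_k=1  p_k/q_k = 238/11
k=6  a_k=1  p_k/q_k = 411/19
k=7  a_k=1  p_k/q_k = 649/30
(x₁, y₁) = (649, 30);  649² − 468·30² = 1 ✓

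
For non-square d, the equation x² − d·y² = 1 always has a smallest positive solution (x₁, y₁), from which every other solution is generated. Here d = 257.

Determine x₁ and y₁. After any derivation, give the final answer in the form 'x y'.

√257 = [16; 32, …], period ℓ=1 (odd) → k=1
k=0  a_k=16  p_k/q_k = 16/1
k=1  a_k=32  p_k/q_k = 513/32
(x₁, y₁) = (513, 32);  513² − 257·32² = 1 ✓

513 32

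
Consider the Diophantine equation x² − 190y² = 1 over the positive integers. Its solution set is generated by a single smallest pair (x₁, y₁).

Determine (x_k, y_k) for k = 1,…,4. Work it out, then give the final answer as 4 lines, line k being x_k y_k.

d=190: √d = [13; 1,3,1,1,1,…,3,1,26] (ℓ=14, even), read p_13/q_13
step 0: (13, 1)  from 13·(1,0) + (0,1)
…
step 2: (55, 4)  from 3·(14,1) + (13,1)
step 3: (69, 5)  from 1·(55,4) + (14,1)
…
step 5: (193, 14)  from 1·(124,9) + (69,5)
…
step 10: (7085, 514)  from 1·(4149,301) + (2936,213)
step 11: (11234, 815)  from 1·(7085,514) + (4149,301)
step 12: (40787, 2959)  from 3·(11234,815) + (7085,514)
step 13: (52021, 3774)  from 1·(40787,2959) + (11234,815)
(x₁, y₁) = (52021, 3774);  52021² − 190·3774² = 1 ✓
k=2:  x_2 = 52021·52021+190·3774·3774 = 5412368881,  y_2 = 52021·3774+3774·52021 = 392654508
k=3:  x_3 = 52021·5412368881+190·3774·392654508 = 563113683064981,  y_3 = 52021·392654508+3774·5412368881 = 40852560317562
k=4:  x_4 = 52021·563113683064981+190·3774·40852560317562 = 58587473808034384321,  y_4 = 52021·40852560317562+3774·563113683064981 = 4250382080167131096

52021 3774
5412368881 392654508
563113683064981 40852560317562
58587473808034384321 4250382080167131096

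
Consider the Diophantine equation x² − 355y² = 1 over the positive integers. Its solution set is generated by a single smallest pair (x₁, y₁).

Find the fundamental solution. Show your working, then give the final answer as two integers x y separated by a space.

√355 = [18; 1,5,3,3,1,6,1,3,3,5,1,36, …], period ℓ=12 (even) → k=11
i=0: a=18 ⇒ p=18, q=1
i=1: a=1 ⇒ p=19, q=1
i=2: a=5 ⇒ p=113, q=6
i=3: a=3 ⇒ p=358, q=19
i=4: a=3 ⇒ p=1187, q=63
…
i=6: a=6 ⇒ p=10457, q=555
…
i=8: a=3 ⇒ p=46463, q=2466
i=9: a=3 ⇒ p=151391, q=8035
i=10: a=5 ⇒ p=803418, q=42641
i=11: a=1 ⇒ p=954809, q=50676
→ (954809, 50676).  Check: 954809²=911660226481, 355·50676²=911660226480, difference 1.

954809 50676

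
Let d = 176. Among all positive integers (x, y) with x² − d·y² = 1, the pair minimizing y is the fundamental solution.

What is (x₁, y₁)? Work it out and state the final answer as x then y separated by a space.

199 15

√176 = [13; 3,1,3,26, …], period ℓ=4 (even) → k=3
a_0=13:  p_0=13·1+0=13,  q_0=13·0+1=1
a_1=3:  p_1=3·13+1=40,  q_1=3·1+0=3
a_2=1:  p_2=1·40+13=53,  q_2=1·3+1=4
a_3=3:  p_3=3·53+40=199,  q_3=3·4+3=15
(x₁, y₁) = (199, 15);  199² − 176·15² = 1 ✓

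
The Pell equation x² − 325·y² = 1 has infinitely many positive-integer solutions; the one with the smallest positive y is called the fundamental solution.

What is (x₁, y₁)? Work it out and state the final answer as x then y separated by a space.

d=325: √d = [18; 36] (ℓ=1, odd), read p_1/q_1
a_0=18:  p_0=18·1+0=18,  q_0=18·0+1=1
a_1=36:  p_1=36·18+1=649,  q_1=36·1+0=36
→ (649, 36).  Check: 649²=421201, 325·36²=421200, difference 1.

649 36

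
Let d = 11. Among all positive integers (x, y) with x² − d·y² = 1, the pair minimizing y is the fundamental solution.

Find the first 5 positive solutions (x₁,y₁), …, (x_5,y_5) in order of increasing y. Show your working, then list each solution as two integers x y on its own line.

[3; 3,6] for √11; ℓ=2 ⇒ convergent index 1
step 0: (3, 1)  from 3·(1,0) + (0,1)
step 1: (10, 3)  from 3·(3,1) + (1,0)
(x₁, y₁) = (10, 3);  10² − 11·3² = 1 ✓
n=2: (10,3)∘(10,3) = (10·10+11·3·3, 10·3+3·10) = (199,60)
n=3: (199,60)∘(10,3) = (10·199+11·3·60, 10·60+3·199) = (3970,1197)
n=4: (3970,1197)∘(10,3) = (10·3970+11·3·1197, 10·1197+3·3970) = (79201,23880)
n=5: (79201,23880)∘(10,3) = (10·79201+11·3·23880, 10·23880+3·79201) = (1580050,476403)

10 3
199 60
3970 1197
79201 23880
1580050 476403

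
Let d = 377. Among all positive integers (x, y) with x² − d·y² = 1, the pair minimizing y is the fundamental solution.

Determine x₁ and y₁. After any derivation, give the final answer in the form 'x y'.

233 12

[19; 2,2,2,38] for √377; ℓ=4 ⇒ convergent index 3
k=0  a_k=19  p_k/q_k = 19/1
…
k=2  a_k=2  p_k/q_k = 97/5
k=3  a_k=2  p_k/q_k = 233/12
fundamental: x₁=233, y₁=12  (since 54289 − 377·144 = 1)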